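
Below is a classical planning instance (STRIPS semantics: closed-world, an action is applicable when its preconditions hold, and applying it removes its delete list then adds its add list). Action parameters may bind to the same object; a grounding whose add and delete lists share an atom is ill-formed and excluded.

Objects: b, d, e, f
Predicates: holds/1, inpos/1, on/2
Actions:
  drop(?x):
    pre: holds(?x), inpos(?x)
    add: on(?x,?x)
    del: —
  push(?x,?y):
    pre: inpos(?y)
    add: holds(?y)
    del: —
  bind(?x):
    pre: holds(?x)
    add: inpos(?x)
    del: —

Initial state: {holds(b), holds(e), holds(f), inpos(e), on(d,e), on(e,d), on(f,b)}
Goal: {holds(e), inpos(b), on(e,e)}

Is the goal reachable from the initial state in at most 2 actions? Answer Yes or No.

Yes

1. drop(e)  →  {holds(b), holds(e), holds(f), inpos(e), on(d,e), on(e,d), on(e,e), on(f,b)}
2. bind(b)  →  {holds(b), holds(e), holds(f), inpos(b), inpos(e), on(d,e), on(e,d), on(e,e), on(f,b)}
optimal plan length = 2; 2 ≤ 2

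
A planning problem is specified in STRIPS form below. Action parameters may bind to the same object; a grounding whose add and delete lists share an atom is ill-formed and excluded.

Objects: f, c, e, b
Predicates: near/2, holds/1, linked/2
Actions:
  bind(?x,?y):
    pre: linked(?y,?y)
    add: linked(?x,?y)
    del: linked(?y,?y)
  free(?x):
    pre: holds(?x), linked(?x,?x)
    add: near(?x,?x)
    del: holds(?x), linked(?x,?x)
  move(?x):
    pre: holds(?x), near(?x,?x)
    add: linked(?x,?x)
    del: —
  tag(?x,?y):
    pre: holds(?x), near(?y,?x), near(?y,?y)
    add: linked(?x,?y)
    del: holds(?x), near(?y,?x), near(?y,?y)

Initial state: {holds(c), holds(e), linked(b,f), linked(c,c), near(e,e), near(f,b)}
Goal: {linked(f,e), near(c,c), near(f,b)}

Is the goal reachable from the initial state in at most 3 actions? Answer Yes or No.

1. free(c)  →  {holds(e), linked(b,f), near(c,c), near(e,e), near(f,b)}
2. move(e)  →  {holds(e), linked(b,f), linked(e,e), near(c,c), near(e,e), near(f,b)}
3. bind(f,e)  →  {holds(e), linked(b,f), linked(f,e), near(c,c), near(e,e), near(f,b)}
optimal plan length = 3; 3 ≤ 3

Yes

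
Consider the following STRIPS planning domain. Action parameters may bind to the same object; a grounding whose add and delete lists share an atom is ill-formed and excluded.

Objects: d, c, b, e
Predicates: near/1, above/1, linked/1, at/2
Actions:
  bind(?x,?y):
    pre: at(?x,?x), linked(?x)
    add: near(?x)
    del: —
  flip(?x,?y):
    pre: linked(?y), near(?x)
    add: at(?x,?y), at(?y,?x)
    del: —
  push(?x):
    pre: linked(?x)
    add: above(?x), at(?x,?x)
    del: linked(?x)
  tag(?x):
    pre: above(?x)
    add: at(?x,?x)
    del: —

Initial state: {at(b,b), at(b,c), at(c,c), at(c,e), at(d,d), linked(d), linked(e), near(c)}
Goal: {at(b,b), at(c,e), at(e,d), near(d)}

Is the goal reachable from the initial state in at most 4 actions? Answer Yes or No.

1. bind(d,d)  →  {at(b,b), at(b,c), at(c,c), at(c,e), at(d,d), linked(d), linked(e), near(c), near(d)}
2. flip(d,e)  →  {at(b,b), at(b,c), at(c,c), at(c,e), at(d,d), at(d,e), at(e,d), linked(d), linked(e), near(c), near(d)}
optimal plan length = 2; 2 ≤ 4

Yes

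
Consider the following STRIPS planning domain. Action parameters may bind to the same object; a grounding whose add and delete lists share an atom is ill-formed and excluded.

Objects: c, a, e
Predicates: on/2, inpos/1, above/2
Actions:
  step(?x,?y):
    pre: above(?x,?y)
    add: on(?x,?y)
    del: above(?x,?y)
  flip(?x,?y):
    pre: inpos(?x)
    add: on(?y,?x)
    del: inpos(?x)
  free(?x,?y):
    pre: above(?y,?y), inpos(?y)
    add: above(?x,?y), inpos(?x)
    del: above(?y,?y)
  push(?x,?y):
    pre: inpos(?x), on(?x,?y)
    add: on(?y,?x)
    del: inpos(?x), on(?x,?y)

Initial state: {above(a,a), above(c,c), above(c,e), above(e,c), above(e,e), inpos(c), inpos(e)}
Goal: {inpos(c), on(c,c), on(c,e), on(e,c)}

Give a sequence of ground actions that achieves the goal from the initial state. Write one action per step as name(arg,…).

step(c,c); step(c,e); step(e,c)

1. step(c,c)  →  {above(a,a), above(c,e), above(e,c), above(e,e), inpos(c), inpos(e), on(c,c)}
2. step(c,e)  →  {above(a,a), above(e,c), above(e,e), inpos(c), inpos(e), on(c,c), on(c,e)}
3. step(e,c)  →  {above(a,a), above(e,e), inpos(c), inpos(e), on(c,c), on(c,e), on(e,c)}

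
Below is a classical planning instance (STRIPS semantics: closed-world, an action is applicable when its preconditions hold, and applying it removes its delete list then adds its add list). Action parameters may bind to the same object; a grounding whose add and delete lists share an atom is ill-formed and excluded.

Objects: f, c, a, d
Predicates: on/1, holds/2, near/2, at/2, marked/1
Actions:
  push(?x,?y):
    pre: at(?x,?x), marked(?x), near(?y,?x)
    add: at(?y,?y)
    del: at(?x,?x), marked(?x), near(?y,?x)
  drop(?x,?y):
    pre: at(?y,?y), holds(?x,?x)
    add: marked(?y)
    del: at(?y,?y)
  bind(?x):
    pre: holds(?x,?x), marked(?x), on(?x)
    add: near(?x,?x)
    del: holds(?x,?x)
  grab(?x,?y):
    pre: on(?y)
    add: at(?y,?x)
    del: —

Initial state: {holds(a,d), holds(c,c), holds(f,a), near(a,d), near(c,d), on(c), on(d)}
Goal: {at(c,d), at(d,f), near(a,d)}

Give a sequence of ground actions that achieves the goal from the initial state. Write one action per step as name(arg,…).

1. grab(f,d)  →  {at(d,f), holds(a,d), holds(c,c), holds(f,a), near(a,d), near(c,d), on(c), on(d)}
2. grab(d,c)  →  {at(c,d), at(d,f), holds(a,d), holds(c,c), holds(f,a), near(a,d), near(c,d), on(c), on(d)}

grab(f,d); grab(d,c)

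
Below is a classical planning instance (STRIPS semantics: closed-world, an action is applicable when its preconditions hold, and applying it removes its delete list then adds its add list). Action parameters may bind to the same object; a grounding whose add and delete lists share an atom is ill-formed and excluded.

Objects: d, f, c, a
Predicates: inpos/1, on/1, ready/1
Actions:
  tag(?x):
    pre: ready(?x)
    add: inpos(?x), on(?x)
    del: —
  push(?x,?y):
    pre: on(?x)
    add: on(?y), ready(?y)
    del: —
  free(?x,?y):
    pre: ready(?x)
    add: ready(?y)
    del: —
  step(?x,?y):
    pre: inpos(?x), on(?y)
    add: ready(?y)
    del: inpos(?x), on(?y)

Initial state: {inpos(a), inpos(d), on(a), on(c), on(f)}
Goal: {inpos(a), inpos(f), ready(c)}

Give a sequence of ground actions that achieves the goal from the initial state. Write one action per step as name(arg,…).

1. push(f,f)  →  {inpos(a), inpos(d), on(a), on(c), on(f), ready(f)}
2. tag(f)  →  {inpos(a), inpos(d), inpos(f), on(a), on(c), on(f), ready(f)}
3. push(f,c)  →  {inpos(a), inpos(d), inpos(f), on(a), on(c), on(f), ready(c), ready(f)}

push(f,f); tag(f); push(f,c)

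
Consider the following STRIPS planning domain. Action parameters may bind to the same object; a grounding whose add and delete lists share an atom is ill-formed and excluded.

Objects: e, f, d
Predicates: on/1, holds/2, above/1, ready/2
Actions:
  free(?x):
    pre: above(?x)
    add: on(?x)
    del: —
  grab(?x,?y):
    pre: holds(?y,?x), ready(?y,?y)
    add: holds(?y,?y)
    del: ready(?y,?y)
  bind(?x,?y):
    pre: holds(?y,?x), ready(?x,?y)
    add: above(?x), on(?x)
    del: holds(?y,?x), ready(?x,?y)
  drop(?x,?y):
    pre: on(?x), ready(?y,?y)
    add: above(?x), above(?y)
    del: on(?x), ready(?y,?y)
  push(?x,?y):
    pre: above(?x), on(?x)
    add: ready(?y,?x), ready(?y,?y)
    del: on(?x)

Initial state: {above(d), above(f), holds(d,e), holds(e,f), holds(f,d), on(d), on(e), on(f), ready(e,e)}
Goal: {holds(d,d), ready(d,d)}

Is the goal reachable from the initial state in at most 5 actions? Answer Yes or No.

Yes

1. push(f,d)  →  {above(d), above(f), holds(d,e), holds(e,f), holds(f,d), on(d), on(e), ready(d,d), ready(d,f), ready(e,e)}
2. grab(e,d)  →  {above(d), above(f), holds(d,d), holds(d,e), holds(e,f), holds(f,d), on(d), on(e), ready(d,f), ready(e,e)}
3. push(d,d)  →  {above(d), above(f), holds(d,d), holds(d,e), holds(e,f), holds(f,d), on(e), ready(d,d), ready(d,f), ready(e,e)}
optimal plan length = 3; 3 ≤ 5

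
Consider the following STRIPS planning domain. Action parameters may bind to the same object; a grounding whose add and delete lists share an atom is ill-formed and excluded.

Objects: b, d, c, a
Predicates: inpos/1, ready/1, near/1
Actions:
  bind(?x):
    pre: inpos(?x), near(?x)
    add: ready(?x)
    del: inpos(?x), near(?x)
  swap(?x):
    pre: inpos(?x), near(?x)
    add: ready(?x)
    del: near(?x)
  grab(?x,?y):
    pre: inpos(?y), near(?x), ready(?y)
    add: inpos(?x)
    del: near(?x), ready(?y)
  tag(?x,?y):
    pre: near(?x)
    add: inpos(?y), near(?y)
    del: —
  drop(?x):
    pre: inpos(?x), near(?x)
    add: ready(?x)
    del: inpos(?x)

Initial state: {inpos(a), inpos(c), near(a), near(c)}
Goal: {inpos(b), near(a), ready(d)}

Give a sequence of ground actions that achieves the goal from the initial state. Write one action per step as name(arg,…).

1. tag(c,b)  →  {inpos(a), inpos(b), inpos(c), near(a), near(b), near(c)}
2. tag(b,d)  →  {inpos(a), inpos(b), inpos(c), inpos(d), near(a), near(b), near(c), near(d)}
3. bind(d)  →  {inpos(a), inpos(b), inpos(c), near(a), near(b), near(c), ready(d)}

tag(c,b); tag(b,d); bind(d)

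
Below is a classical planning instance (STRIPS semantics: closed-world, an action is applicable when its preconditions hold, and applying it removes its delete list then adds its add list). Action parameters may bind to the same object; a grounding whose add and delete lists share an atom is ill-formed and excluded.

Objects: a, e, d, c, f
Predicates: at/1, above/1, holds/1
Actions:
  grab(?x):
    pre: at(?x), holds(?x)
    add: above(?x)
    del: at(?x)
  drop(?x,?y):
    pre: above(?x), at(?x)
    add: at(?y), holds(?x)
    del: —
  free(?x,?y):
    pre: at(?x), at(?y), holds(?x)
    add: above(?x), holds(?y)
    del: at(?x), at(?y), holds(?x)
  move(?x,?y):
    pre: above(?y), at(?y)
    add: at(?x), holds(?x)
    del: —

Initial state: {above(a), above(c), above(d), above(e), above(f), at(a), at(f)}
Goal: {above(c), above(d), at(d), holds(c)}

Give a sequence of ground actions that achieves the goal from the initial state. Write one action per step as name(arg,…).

1. drop(a,d)  →  {above(a), above(c), above(d), above(e), above(f), at(a), at(d), at(f), holds(a)}
2. move(c,a)  →  {above(a), above(c), above(d), above(e), above(f), at(a), at(c), at(d), at(f), holds(a), holds(c)}

drop(a,d); move(c,a)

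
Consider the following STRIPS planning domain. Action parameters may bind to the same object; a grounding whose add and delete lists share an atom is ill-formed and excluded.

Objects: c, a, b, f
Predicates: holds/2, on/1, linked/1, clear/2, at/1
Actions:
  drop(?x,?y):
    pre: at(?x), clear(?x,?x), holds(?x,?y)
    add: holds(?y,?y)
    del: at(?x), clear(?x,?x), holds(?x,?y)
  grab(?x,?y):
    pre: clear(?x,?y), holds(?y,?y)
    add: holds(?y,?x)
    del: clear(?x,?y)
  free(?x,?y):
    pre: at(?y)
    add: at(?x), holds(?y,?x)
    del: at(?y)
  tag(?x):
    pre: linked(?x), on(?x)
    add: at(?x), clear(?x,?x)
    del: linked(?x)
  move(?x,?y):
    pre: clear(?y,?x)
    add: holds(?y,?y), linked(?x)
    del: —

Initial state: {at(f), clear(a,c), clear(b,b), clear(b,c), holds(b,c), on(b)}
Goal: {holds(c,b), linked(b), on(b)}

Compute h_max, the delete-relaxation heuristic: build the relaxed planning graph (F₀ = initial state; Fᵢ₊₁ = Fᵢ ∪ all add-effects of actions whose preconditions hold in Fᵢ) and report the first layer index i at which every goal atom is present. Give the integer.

2

F0 = init (6 atoms)
F1 = F0 ∪ {at(a), at(b), at(c), holds(a,a), holds(b,b), holds(f,a), holds(f,b), holds(f,c), linked(b), linked(c)}  (16 atoms)
F2 = F1 ∪ {holds(a,b), holds(a,c), holds(a,f), holds(b,a), holds(b,f), holds(c,a), holds(c,b), holds(c,c), holds(c,f)}  (25 atoms)
goal ⊆ F2  ⇒  h_max = 2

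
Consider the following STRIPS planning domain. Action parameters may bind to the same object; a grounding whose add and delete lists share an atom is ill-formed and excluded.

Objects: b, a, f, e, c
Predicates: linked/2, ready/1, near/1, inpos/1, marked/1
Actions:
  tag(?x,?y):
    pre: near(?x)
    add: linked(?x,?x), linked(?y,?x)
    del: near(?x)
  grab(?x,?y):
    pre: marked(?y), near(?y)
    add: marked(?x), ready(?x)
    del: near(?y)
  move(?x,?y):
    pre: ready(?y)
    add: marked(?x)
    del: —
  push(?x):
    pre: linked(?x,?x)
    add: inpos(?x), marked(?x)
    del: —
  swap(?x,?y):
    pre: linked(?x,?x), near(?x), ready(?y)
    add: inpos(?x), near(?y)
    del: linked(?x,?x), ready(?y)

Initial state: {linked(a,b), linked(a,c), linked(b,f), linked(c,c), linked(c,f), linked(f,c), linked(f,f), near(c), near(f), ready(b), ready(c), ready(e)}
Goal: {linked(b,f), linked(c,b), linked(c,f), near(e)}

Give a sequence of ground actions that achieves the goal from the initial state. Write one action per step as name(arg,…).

swap(f,b); tag(b,c); swap(c,e)

1. swap(f,b)  →  {inpos(f), linked(a,b), linked(a,c), linked(b,f), linked(c,c), linked(c,f), linked(f,c), near(b), near(c), near(f), ready(c), ready(e)}
2. tag(b,c)  →  {inpos(f), linked(a,b), linked(a,c), linked(b,b), linked(b,f), linked(c,b), linked(c,c), linked(c,f), linked(f,c), near(c), near(f), ready(c), ready(e)}
3. swap(c,e)  →  {inpos(c), inpos(f), linked(a,b), linked(a,c), linked(b,b), linked(b,f), linked(c,b), linked(c,f), linked(f,c), near(c), near(e), near(f), ready(c)}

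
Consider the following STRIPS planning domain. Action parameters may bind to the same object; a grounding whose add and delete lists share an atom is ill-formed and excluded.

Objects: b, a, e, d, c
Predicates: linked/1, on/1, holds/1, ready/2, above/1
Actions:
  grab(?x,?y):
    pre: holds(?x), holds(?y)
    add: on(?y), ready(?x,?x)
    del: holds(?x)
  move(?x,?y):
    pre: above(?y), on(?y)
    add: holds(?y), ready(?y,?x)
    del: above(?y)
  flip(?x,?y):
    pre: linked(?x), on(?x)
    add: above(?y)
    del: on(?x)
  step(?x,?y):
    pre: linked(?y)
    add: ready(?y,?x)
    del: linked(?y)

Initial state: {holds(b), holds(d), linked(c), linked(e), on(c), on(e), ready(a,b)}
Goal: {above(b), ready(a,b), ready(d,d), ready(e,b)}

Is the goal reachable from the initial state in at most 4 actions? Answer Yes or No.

1. grab(d,b)  →  {holds(b), linked(c), linked(e), on(b), on(c), on(e), ready(a,b), ready(d,d)}
2. flip(e,b)  →  {above(b), holds(b), linked(c), linked(e), on(b), on(c), ready(a,b), ready(d,d)}
3. step(b,e)  →  {above(b), holds(b), linked(c), on(b), on(c), ready(a,b), ready(d,d), ready(e,b)}
optimal plan length = 3; 3 ≤ 4

Yes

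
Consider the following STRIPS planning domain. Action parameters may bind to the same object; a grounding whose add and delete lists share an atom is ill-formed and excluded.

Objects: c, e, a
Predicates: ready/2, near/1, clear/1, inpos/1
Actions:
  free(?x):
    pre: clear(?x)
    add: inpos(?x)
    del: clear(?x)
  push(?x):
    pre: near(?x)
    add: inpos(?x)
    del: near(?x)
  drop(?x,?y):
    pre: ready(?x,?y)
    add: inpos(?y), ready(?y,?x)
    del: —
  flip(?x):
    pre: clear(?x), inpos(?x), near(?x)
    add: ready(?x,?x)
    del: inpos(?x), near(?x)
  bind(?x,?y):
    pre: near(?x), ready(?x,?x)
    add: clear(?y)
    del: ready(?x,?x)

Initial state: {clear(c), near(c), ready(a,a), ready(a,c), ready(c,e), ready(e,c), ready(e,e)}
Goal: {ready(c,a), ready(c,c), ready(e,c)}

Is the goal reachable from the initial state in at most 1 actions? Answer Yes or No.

1. drop(a,c)  →  {clear(c), inpos(c), near(c), ready(a,a), ready(a,c), ready(c,a), ready(c,e), ready(e,c), ready(e,e)}
2. flip(c)  →  {clear(c), ready(a,a), ready(a,c), ready(c,a), ready(c,c), ready(c,e), ready(e,c), ready(e,e)}
optimal plan length = 2; 2 > 1

No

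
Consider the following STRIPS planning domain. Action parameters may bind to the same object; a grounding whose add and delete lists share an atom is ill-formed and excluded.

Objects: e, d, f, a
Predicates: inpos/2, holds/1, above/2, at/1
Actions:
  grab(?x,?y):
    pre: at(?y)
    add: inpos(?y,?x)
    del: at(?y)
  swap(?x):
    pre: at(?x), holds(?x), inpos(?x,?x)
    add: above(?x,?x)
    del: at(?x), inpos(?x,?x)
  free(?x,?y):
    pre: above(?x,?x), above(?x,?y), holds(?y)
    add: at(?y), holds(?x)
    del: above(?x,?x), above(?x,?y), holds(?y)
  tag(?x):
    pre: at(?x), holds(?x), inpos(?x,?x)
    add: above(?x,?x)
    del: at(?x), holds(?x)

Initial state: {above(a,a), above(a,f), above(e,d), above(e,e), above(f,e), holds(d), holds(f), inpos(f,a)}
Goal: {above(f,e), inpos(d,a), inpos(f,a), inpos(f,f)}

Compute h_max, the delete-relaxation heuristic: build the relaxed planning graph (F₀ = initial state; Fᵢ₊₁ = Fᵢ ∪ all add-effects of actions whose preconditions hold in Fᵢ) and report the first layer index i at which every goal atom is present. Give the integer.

2

F0 = init (8 atoms)
F1 = F0 ∪ {at(d), at(f), holds(a), holds(e)}  (12 atoms)
F2 = F1 ∪ {inpos(d,a), inpos(d,d), inpos(d,e), inpos(d,f), inpos(f,d), inpos(f,e), inpos(f,f)}  (19 atoms)
goal ⊆ F2  ⇒  h_max = 2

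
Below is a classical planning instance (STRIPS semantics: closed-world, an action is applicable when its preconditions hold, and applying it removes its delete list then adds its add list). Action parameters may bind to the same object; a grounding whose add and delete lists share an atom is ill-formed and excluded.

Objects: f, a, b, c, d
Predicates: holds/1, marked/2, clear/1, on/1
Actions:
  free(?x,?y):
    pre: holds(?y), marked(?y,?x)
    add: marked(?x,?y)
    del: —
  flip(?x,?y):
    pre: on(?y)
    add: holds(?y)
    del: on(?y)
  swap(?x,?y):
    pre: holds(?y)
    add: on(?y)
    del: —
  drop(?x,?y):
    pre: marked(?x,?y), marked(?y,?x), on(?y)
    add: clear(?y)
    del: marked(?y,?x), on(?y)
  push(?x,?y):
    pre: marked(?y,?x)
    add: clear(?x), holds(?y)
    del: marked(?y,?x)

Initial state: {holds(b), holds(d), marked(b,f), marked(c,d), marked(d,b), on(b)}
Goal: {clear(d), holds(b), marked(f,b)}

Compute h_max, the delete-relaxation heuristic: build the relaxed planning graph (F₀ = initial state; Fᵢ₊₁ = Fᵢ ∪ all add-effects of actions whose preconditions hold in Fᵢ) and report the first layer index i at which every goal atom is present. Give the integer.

1

F0 = init (6 atoms)
F1 = F0 ∪ {clear(b), clear(d), clear(f), holds(c), marked(b,d), marked(f,b), on(d)}  (13 atoms)
goal ⊆ F1  ⇒  h_max = 1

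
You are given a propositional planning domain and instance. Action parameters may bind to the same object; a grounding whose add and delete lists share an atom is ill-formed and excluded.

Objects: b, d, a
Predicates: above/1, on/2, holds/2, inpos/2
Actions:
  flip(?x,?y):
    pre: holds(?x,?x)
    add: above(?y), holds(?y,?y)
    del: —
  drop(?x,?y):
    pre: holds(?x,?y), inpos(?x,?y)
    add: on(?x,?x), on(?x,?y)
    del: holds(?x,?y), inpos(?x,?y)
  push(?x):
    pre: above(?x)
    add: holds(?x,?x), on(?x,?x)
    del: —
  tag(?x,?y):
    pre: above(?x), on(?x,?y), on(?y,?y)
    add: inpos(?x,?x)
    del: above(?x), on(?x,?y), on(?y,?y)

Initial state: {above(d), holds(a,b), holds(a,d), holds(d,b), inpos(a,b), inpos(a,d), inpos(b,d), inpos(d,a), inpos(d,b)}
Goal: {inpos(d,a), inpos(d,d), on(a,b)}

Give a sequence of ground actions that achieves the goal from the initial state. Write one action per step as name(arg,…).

drop(d,b); drop(a,b); tag(d,d)

1. drop(d,b)  →  {above(d), holds(a,b), holds(a,d), inpos(a,b), inpos(a,d), inpos(b,d), inpos(d,a), on(d,b), on(d,d)}
2. drop(a,b)  →  {above(d), holds(a,d), inpos(a,d), inpos(b,d), inpos(d,a), on(a,a), on(a,b), on(d,b), on(d,d)}
3. tag(d,d)  →  {holds(a,d), inpos(a,d), inpos(b,d), inpos(d,a), inpos(d,d), on(a,a), on(a,b), on(d,b)}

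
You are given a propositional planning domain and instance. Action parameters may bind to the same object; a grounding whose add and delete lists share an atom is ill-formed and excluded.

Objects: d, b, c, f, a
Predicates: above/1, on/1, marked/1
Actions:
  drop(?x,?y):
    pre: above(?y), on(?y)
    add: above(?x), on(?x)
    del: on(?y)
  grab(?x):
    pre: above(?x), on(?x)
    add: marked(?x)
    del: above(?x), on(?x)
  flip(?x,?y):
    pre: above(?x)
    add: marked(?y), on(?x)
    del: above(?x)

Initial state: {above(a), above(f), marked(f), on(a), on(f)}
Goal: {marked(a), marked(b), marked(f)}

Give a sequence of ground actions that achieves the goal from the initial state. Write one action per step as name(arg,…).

1. grab(a)  →  {above(f), marked(a), marked(f), on(f)}
2. flip(f,b)  →  {marked(a), marked(b), marked(f), on(f)}

grab(a); flip(f,b)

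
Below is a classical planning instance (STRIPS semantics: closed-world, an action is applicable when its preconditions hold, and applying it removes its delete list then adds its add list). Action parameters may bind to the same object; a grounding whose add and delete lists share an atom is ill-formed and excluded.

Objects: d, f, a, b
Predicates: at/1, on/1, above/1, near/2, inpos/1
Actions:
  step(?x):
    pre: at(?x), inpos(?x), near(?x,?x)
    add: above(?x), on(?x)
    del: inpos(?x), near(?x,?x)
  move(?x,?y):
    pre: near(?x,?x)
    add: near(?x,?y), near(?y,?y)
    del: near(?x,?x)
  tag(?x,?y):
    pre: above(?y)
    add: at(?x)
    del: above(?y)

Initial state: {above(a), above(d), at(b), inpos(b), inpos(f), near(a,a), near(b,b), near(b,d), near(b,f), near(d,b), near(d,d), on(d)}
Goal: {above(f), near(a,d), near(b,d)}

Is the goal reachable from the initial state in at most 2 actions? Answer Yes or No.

1. move(d,f)  →  {above(a), above(d), at(b), inpos(b), inpos(f), near(a,a), near(b,b), near(b,d), near(b,f), near(d,b), near(d,f), near(f,f), on(d)}
2. move(a,d)  →  {above(a), above(d), at(b), inpos(b), inpos(f), near(a,d), near(b,b), near(b,d), near(b,f), near(d,b), near(d,d), near(d,f), near(f,f), on(d)}
3. tag(f,d)  →  {above(a), at(b), at(f), inpos(b), inpos(f), near(a,d), near(b,b), near(b,d), near(b,f), near(d,b), near(d,d), near(d,f), near(f,f), on(d)}
4. step(f)  →  {above(a), above(f), at(b), at(f), inpos(b), near(a,d), near(b,b), near(b,d), near(b,f), near(d,b), near(d,d), near(d,f), on(d), on(f)}
optimal plan length = 4; 4 > 2

No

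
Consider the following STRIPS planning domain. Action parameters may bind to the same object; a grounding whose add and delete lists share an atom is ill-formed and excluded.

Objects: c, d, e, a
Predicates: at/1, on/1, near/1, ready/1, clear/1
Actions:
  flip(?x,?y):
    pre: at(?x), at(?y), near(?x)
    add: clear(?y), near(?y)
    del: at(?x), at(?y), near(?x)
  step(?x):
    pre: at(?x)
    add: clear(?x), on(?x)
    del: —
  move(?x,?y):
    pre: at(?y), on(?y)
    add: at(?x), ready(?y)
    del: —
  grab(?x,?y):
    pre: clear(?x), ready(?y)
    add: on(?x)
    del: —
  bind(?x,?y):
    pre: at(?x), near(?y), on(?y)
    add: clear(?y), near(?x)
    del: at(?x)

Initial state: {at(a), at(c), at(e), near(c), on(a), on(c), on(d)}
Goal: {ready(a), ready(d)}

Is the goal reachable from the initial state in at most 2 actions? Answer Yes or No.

Yes

1. move(d,a)  →  {at(a), at(c), at(d), at(e), near(c), on(a), on(c), on(d), ready(a)}
2. move(c,d)  →  {at(a), at(c), at(d), at(e), near(c), on(a), on(c), on(d), ready(a), ready(d)}
optimal plan length = 2; 2 ≤ 2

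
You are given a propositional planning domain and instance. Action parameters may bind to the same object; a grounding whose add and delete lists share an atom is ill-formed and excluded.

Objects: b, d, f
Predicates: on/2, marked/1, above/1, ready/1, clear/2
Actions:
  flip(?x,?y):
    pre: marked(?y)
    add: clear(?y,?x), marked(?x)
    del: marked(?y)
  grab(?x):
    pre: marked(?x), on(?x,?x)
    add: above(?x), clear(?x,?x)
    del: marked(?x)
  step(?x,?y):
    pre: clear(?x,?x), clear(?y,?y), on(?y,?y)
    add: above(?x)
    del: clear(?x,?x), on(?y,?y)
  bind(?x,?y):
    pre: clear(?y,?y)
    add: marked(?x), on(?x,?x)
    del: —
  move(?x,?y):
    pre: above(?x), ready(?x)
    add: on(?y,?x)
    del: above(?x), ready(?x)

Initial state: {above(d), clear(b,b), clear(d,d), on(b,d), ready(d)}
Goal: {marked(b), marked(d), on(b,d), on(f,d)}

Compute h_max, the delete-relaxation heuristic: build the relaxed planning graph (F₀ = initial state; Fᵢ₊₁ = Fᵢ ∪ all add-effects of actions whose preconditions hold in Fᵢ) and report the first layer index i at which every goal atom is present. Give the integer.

F0 = init (5 atoms)
F1 = F0 ∪ {marked(b), marked(d), marked(f), on(b,b), on(d,d), on(f,d), on(f,f)}  (12 atoms)
goal ⊆ F1  ⇒  h_max = 1

1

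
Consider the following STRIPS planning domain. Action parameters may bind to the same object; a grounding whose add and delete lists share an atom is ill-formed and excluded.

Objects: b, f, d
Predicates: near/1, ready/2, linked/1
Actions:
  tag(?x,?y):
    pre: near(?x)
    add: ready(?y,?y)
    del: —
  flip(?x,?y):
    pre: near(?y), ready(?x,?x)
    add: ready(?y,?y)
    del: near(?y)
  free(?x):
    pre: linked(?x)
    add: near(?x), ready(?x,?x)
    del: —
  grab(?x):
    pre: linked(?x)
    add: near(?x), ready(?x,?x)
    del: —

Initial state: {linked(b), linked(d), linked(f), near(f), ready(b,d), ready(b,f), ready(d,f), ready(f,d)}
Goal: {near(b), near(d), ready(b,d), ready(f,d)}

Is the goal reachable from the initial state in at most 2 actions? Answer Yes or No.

Yes

1. free(b)  →  {linked(b), linked(d), linked(f), near(b), near(f), ready(b,b), ready(b,d), ready(b,f), ready(d,f), ready(f,d)}
2. free(d)  →  {linked(b), linked(d), linked(f), near(b), near(d), near(f), ready(b,b), ready(b,d), ready(b,f), ready(d,d), ready(d,f), ready(f,d)}
optimal plan length = 2; 2 ≤ 2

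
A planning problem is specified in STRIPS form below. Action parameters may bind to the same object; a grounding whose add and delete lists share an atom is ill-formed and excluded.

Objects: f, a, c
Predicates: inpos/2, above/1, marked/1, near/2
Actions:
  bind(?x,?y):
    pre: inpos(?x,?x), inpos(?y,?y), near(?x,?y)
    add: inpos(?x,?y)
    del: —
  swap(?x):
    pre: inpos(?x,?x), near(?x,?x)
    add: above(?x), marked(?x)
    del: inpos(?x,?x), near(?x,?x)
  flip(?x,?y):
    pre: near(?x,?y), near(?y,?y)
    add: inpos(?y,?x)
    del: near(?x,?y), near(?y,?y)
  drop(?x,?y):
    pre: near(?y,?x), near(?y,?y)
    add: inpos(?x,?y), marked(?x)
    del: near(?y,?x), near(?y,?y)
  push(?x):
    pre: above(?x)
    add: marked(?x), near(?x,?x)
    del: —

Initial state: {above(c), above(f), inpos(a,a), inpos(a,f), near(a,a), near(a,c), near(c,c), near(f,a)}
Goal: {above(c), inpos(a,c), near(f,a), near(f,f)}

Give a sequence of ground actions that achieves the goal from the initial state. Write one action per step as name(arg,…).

flip(c,c); bind(a,c); push(f)

1. flip(c,c)  →  {above(c), above(f), inpos(a,a), inpos(a,f), inpos(c,c), near(a,a), near(a,c), near(f,a)}
2. bind(a,c)  →  {above(c), above(f), inpos(a,a), inpos(a,c), inpos(a,f), inpos(c,c), near(a,a), near(a,c), near(f,a)}
3. push(f)  →  {above(c), above(f), inpos(a,a), inpos(a,c), inpos(a,f), inpos(c,c), marked(f), near(a,a), near(a,c), near(f,a), near(f,f)}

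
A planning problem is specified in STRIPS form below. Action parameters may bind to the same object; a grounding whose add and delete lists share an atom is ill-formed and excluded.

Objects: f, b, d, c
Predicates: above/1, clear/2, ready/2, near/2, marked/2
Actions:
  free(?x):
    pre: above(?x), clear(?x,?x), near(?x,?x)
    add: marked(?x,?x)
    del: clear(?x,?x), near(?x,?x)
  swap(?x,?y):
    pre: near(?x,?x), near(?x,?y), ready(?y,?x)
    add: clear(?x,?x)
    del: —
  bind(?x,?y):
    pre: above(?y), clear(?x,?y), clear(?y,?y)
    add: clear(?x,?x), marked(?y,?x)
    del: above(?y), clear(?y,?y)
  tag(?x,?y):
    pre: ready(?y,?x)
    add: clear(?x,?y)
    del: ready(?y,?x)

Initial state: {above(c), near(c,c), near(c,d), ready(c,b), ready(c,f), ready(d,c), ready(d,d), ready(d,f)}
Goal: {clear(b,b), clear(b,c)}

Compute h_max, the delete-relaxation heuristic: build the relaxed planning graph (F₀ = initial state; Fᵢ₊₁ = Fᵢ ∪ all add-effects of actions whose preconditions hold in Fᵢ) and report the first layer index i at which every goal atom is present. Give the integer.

F0 = init (8 atoms)
F1 = F0 ∪ {clear(b,c), clear(c,c), clear(c,d), clear(d,d), clear(f,c), clear(f,d)}  (14 atoms)
F2 = F1 ∪ {clear(b,b), clear(f,f), marked(c,b), marked(c,c), marked(c,f)}  (19 atoms)
goal ⊆ F2  ⇒  h_max = 2

2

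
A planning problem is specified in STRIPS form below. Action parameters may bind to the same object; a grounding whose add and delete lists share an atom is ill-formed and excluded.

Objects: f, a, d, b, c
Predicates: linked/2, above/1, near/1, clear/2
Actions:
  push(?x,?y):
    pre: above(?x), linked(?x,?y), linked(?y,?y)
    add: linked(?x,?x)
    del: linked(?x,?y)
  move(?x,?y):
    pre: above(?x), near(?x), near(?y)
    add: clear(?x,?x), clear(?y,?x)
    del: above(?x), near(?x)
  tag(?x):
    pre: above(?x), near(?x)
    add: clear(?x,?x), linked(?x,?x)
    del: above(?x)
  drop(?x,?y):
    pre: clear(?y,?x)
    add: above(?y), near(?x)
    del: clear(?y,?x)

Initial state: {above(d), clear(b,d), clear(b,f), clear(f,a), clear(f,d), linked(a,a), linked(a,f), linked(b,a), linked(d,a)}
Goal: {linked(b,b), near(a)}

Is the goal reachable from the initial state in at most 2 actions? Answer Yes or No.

1. drop(f,b)  →  {above(b), above(d), clear(b,d), clear(f,a), clear(f,d), linked(a,a), linked(a,f), linked(b,a), linked(d,a), near(f)}
2. push(b,a)  →  {above(b), above(d), clear(b,d), clear(f,a), clear(f,d), linked(a,a), linked(a,f), linked(b,b), linked(d,a), near(f)}
3. drop(a,f)  →  {above(b), above(d), above(f), clear(b,d), clear(f,d), linked(a,a), linked(a,f), linked(b,b), linked(d,a), near(a), near(f)}
optimal plan length = 3; 3 > 2

No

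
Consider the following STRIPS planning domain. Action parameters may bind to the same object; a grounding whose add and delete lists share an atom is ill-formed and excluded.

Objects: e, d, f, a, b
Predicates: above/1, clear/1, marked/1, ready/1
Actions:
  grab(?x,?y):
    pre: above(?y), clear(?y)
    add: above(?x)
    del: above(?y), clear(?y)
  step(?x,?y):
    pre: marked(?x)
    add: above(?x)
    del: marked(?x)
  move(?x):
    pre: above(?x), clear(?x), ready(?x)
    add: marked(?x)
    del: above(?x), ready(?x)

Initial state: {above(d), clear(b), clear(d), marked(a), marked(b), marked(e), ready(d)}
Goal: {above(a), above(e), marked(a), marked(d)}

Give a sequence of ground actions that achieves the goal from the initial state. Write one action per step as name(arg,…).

1. step(e,e)  →  {above(d), above(e), clear(b), clear(d), marked(a), marked(b), ready(d)}
2. step(b,e)  →  {above(b), above(d), above(e), clear(b), clear(d), marked(a), ready(d)}
3. grab(a,b)  →  {above(a), above(d), above(e), clear(d), marked(a), ready(d)}
4. move(d)  →  {above(a), above(e), clear(d), marked(a), marked(d)}

step(e,e); step(b,e); grab(a,b); move(d)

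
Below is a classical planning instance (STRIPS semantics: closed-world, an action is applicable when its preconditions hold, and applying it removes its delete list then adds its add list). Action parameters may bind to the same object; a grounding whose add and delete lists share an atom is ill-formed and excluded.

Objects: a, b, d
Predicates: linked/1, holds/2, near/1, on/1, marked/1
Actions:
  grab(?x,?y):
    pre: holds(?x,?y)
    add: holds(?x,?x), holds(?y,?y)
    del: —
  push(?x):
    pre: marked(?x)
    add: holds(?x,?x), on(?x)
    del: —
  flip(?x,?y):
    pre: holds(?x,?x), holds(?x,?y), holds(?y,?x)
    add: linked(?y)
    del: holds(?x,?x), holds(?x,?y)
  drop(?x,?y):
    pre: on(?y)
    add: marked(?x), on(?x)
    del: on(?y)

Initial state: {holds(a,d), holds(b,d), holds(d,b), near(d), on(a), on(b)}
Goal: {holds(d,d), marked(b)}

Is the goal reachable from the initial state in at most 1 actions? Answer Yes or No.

No

1. grab(a,d)  →  {holds(a,a), holds(a,d), holds(b,d), holds(d,b), holds(d,d), near(d), on(a), on(b)}
2. drop(b,a)  →  {holds(a,a), holds(a,d), holds(b,d), holds(d,b), holds(d,d), marked(b), near(d), on(b)}
optimal plan length = 2; 2 > 1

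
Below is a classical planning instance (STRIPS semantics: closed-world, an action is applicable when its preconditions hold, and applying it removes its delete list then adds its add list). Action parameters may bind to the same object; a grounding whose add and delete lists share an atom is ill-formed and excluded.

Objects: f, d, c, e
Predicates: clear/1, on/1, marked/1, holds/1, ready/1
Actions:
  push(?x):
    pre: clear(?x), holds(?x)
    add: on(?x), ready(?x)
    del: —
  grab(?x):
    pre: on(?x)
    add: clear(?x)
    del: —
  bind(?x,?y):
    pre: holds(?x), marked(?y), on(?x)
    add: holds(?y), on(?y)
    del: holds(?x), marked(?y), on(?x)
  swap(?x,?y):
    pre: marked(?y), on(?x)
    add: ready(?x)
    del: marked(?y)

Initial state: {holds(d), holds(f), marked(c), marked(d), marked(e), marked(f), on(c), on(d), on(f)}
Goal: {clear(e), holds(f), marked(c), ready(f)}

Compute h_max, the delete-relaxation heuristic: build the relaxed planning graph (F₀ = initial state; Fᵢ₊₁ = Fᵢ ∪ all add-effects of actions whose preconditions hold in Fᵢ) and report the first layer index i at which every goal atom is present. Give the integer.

F0 = init (9 atoms)
F1 = F0 ∪ {clear(c), clear(d), clear(f), holds(c), holds(e), on(e), ready(c), ready(d), ready(f)}  (18 atoms)
F2 = F1 ∪ {clear(e), ready(e)}  (20 atoms)
goal ⊆ F2  ⇒  h_max = 2

2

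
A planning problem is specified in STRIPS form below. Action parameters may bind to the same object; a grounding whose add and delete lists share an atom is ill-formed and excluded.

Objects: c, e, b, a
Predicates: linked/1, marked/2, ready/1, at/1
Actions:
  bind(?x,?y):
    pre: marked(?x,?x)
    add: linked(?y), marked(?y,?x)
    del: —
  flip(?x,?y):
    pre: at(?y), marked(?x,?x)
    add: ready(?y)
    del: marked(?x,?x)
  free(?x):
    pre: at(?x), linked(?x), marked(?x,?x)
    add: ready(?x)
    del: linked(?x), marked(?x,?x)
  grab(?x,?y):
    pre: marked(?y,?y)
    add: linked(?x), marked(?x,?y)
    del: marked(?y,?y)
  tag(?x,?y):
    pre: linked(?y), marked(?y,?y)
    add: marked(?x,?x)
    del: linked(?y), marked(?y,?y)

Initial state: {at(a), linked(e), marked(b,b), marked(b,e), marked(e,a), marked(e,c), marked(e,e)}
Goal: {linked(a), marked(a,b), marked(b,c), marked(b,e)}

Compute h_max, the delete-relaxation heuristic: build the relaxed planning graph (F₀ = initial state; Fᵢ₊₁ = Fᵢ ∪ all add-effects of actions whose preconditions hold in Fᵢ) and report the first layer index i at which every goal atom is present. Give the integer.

F0 = init (7 atoms)
F1 = F0 ∪ {linked(a), linked(b), linked(c), marked(a,a), marked(a,b), marked(a,e), marked(c,b), marked(c,c), marked(c,e), marked(e,b), ready(a)}  (18 atoms)
F2 = F1 ∪ {marked(a,c), marked(b,a), marked(b,c), marked(c,a)}  (22 atoms)
goal ⊆ F2  ⇒  h_max = 2

2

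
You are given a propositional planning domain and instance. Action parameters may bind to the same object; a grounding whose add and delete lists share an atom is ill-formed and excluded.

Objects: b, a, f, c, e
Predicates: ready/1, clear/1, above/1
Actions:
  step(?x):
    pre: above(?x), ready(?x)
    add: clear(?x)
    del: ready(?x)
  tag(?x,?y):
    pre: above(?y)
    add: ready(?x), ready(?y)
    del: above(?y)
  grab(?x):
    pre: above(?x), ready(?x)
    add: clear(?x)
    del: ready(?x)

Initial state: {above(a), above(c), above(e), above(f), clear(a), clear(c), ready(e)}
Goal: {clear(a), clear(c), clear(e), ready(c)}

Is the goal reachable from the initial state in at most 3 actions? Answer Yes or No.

Yes

1. step(e)  →  {above(a), above(c), above(e), above(f), clear(a), clear(c), clear(e)}
2. tag(b,c)  →  {above(a), above(e), above(f), clear(a), clear(c), clear(e), ready(b), ready(c)}
optimal plan length = 2; 2 ≤ 3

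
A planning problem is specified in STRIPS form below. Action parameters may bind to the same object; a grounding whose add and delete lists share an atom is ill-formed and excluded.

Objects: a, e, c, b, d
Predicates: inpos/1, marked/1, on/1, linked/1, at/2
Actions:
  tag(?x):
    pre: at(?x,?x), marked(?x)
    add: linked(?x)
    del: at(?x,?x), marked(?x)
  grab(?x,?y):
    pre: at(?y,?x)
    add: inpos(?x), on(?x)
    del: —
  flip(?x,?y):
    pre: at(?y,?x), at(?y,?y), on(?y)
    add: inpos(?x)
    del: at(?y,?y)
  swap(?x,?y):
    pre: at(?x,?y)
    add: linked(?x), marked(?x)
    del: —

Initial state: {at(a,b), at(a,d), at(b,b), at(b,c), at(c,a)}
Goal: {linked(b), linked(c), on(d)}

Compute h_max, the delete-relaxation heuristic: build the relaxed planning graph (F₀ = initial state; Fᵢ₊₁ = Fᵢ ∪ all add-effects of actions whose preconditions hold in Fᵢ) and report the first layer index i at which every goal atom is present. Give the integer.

F0 = init (5 atoms)
F1 = F0 ∪ {inpos(a), inpos(b), inpos(c), inpos(d), linked(a), linked(b), linked(c), marked(a), marked(b), marked(c), on(a), on(b), on(c), on(d)}  (19 atoms)
goal ⊆ F1  ⇒  h_max = 1

1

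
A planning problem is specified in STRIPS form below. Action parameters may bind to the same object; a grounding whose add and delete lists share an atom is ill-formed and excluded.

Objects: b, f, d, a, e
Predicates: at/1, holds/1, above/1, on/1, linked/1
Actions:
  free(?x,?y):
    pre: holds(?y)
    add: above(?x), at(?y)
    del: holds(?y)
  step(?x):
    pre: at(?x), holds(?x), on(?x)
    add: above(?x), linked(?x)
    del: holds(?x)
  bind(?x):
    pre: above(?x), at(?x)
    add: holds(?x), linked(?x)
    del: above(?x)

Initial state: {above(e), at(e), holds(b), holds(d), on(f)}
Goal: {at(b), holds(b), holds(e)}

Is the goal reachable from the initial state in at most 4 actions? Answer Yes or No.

1. free(b,b)  →  {above(b), above(e), at(b), at(e), holds(d), on(f)}
2. bind(b)  →  {above(e), at(b), at(e), holds(b), holds(d), linked(b), on(f)}
3. bind(e)  →  {at(b), at(e), holds(b), holds(d), holds(e), linked(b), linked(e), on(f)}
optimal plan length = 3; 3 ≤ 4

Yes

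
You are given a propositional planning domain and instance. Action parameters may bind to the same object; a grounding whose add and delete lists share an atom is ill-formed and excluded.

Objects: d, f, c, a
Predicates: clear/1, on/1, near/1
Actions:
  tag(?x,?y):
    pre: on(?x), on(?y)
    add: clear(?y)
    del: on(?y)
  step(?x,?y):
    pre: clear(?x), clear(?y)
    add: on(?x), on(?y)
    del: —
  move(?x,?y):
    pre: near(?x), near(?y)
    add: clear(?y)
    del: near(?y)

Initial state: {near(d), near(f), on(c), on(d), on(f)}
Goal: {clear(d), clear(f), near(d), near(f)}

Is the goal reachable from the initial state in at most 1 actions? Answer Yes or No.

No

1. tag(d,d)  →  {clear(d), near(d), near(f), on(c), on(f)}
2. tag(f,f)  →  {clear(d), clear(f), near(d), near(f), on(c)}
optimal plan length = 2; 2 > 1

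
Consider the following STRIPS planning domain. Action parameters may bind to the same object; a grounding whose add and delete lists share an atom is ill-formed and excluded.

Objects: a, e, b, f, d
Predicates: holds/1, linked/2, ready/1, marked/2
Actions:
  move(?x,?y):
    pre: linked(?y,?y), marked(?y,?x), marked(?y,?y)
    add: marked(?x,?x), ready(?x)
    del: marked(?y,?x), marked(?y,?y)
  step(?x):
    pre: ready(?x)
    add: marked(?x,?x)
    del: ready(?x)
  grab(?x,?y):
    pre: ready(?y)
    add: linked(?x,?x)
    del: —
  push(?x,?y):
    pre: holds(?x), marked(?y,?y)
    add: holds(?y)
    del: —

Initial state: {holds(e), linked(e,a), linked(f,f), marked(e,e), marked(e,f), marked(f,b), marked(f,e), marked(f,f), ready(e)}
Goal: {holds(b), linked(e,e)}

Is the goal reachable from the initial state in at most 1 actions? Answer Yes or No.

1. move(b,f)  →  {holds(e), linked(e,a), linked(f,f), marked(b,b), marked(e,e), marked(e,f), marked(f,e), ready(b), ready(e)}
2. grab(e,e)  →  {holds(e), linked(e,a), linked(e,e), linked(f,f), marked(b,b), marked(e,e), marked(e,f), marked(f,e), ready(b), ready(e)}
3. push(e,b)  →  {holds(b), holds(e), linked(e,a), linked(e,e), linked(f,f), marked(b,b), marked(e,e), marked(e,f), marked(f,e), ready(b), ready(e)}
optimal plan length = 3; 3 > 1

No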